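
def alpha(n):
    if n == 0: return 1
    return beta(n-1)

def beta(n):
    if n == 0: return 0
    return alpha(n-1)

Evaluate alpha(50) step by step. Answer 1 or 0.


alpha(50) = beta(49)
beta(49) = alpha(48)
alpha(48) = beta(47)
beta(47) = alpha(46)
alpha(46) = beta(45)
beta(45) = alpha(44)
alpha(44) = beta(43)
beta(43) = alpha(42)
alpha(42) = beta(41)
beta(41) = alpha(40)
alpha(40) = beta(39)
beta(39) = alpha(38)
alpha(38) = beta(37)
beta(37) = alpha(36)
alpha(36) = beta(35)
beta(35) = alpha(34)
alpha(34) = beta(33)
beta(33) = alpha(32)
alpha(32) = beta(31)
beta(31) = alpha(30)
alpha(30) = beta(29)
beta(29) = alpha(28)
alpha(28) = beta(27)
beta(27) = alpha(26)
alpha(26) = beta(25)
beta(25) = alpha(24)
alpha(24) = beta(23)
beta(23) = alpha(22)
alpha(22) = beta(21)
beta(21) = alpha(20)
alpha(20) = beta(19)
beta(19) = alpha(18)
alpha(18) = beta(17)
beta(17) = alpha(16)
alpha(16) = beta(15)
beta(15) = alpha(14)
alpha(14) = beta(13)
beta(13) = alpha(12)
alpha(12) = beta(11)
beta(11) = alpha(10)
alpha(10) = beta(9)
beta(9) = alpha(8)
alpha(8) = beta(7)
beta(7) = alpha(6)
alpha(6) = beta(5)
beta(5) = alpha(4)
alpha(4) = beta(3)
beta(3) = alpha(2)
alpha(2) = beta(1)
beta(1) = alpha(0)
alpha(0) = 1  (base case)
Result: 1

1


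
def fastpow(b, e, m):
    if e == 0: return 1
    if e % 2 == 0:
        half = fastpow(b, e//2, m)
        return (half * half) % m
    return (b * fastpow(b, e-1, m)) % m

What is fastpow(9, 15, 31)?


fastpow(9, 15, 31): e is odd, compute fastpow(9, 14, 31)
  fastpow(9, 14, 31): e is even, compute fastpow(9, 7, 31)
    fastpow(9, 7, 31): e is odd, compute fastpow(9, 6, 31)
      fastpow(9, 6, 31): e is even, compute fastpow(9, 3, 31)
        fastpow(9, 3, 31): e is odd, compute fastpow(9, 2, 31)
          fastpow(9, 2, 31): e is even, compute fastpow(9, 1, 31)
          fastpow(9, 1, 31): e is odd, compute fastpow(9, 0, 31)
          fastpow(9, 0, 31) = 1
          (9 * 1) % 31 = 9
          half=9, (9*9) % 31 = 19
        (9 * 19) % 31 = 16
      half=16, (16*16) % 31 = 8
    (9 * 8) % 31 = 10
  half=10, (10*10) % 31 = 7
(9 * 7) % 31 = 1

1


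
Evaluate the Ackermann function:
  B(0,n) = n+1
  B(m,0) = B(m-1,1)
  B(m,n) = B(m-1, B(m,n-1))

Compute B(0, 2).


B(0, 2) = 3
Result: B(0, 2) = 3

3


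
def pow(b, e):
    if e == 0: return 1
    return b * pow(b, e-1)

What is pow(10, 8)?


pow(10, 8)
= 10 * pow(10, 7)
= 10 * 10 * pow(10, 6)
= 10 * 10 * 10 * pow(10, 5)
= 10 * 10 * 10 * 10 * pow(10, 4)
= 10 * 10 * 10 * 10 * 10 * pow(10, 3)
= 10 * 10 * 10 * 10 * 10 * 10 * pow(10, 2)
= 10 * 10 * 10 * 10 * 10 * 10 * 10 * pow(10, 1)
= 10 * 10 * 10 * 10 * 10 * 10 * 10 * 10 * pow(10, 0)
= 10 * 10 * 10 * 10 * 10 * 10 * 10 * 10 * 1
= 100000000

100000000


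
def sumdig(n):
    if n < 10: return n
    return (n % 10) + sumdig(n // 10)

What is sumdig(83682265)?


sumdig(83682265) = 5 + sumdig(8368226)
sumdig(8368226) = 6 + sumdig(836822)
sumdig(836822) = 2 + sumdig(83682)
sumdig(83682) = 2 + sumdig(8368)
sumdig(8368) = 8 + sumdig(836)
sumdig(836) = 6 + sumdig(83)
sumdig(83) = 3 + sumdig(8)
sumdig(8) = 8  (base case)
Total: 5 + 6 + 2 + 2 + 8 + 6 + 3 + 8 = 40

40


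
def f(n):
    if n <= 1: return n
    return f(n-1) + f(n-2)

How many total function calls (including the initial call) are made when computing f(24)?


Let C(n) = total calls for f(n)
C(0) = 1, C(1) = 1
C(2) = 1 + C(1) + C(0) = 1 + 1 + 1 = 3
C(3) = 1 + C(2) + C(1) = 1 + 3 + 1 = 5
C(4) = 1 + C(3) + C(2) = 1 + 5 + 3 = 9
C(5) = 1 + C(4) + C(3) = 1 + 9 + 5 = 15
C(6) = 1 + C(5) + C(4) = 1 + 15 + 9 = 25
C(7) = 1 + C(6) + C(5) = 1 + 25 + 15 = 41
C(8) = 1 + C(7) + C(6) = 1 + 41 + 25 = 67
C(9) = 1 + C(8) + C(7) = 1 + 67 + 41 = 109
C(10) = 1 + C(9) + C(8) = 1 + 109 + 67 = 177
C(11) = 1 + C(10) + C(9) = 1 + 177 + 109 = 287
C(12) = 1 + C(11) + C(10) = 1 + 287 + 177 = 465
C(13) = 1 + C(12) + C(11) = 1 + 465 + 287 = 753
C(14) = 1 + C(13) + C(12) = 1 + 753 + 465 = 1219
C(15) = 1 + C(14) + C(13) = 1 + 1219 + 753 = 1973
C(16) = 1 + C(15) + C(14) = 1 + 1973 + 1219 = 3193
C(17) = 1 + C(16) + C(15) = 1 + 3193 + 1973 = 5167
C(18) = 1 + C(17) + C(16) = 1 + 5167 + 3193 = 8361
C(19) = 1 + C(18) + C(17) = 1 + 8361 + 5167 = 13529
C(20) = 1 + C(19) + C(18) = 1 + 13529 + 8361 = 21891
C(21) = 1 + C(20) + C(19) = 1 + 21891 + 13529 = 35421
C(22) = 1 + C(21) + C(20) = 1 + 35421 + 21891 = 57313
C(23) = 1 + C(22) + C(21) = 1 + 57313 + 35421 = 92735
C(24) = 1 + C(23) + C(22) = 1 + 92735 + 57313 = 150049

150049


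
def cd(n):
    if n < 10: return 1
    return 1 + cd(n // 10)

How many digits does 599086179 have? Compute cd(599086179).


cd(599086179) = 1 + cd(59908617)
cd(59908617) = 1 + cd(5990861)
cd(5990861) = 1 + cd(599086)
cd(599086) = 1 + cd(59908)
cd(59908) = 1 + cd(5990)
cd(5990) = 1 + cd(599)
cd(599) = 1 + cd(59)
cd(59) = 1 + cd(5)
cd(5) = 1  (base case: 5 < 10)
Unwinding: 1 + 1 + 1 + 1 + 1 + 1 + 1 + 1 + 1 = 9

9


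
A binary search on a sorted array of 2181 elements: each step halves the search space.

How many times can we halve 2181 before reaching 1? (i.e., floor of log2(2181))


2181 / 2 = 1090
1090 / 2 = 545
545 / 2 = 272
272 / 2 = 136
136 / 2 = 68
68 / 2 = 34
34 / 2 = 17
17 / 2 = 8
8 / 2 = 4
4 / 2 = 2
2 / 2 = 1
Reached 1 after 11 halvings

11


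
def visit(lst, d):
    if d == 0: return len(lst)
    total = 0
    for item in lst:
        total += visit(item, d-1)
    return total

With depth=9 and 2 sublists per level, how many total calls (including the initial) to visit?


At depth 0 (root): 1 call
At depth 1: each of 1 parents calls visit on 2 children = 2 calls
At depth 2: each of 2 parents calls visit on 2 children = 4 calls
At depth 3: each of 4 parents calls visit on 2 children = 8 calls
At depth 4: each of 8 parents calls visit on 2 children = 16 calls
At depth 5: each of 16 parents calls visit on 2 children = 32 calls
At depth 6: each of 32 parents calls visit on 2 children = 64 calls
At depth 7: each of 64 parents calls visit on 2 children = 128 calls
At depth 8: each of 128 parents calls visit on 2 children = 256 calls
At depth 9: each of 256 parents calls visit on 2 children = 512 calls
Total: 1 + 2 + 4 + 8 + 16 + 32 + 64 + 128 + 256 + 512 = 1023

1023


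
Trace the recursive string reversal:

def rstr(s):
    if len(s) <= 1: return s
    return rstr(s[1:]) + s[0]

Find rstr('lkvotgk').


rstr('lkvotgk') = rstr('kvotgk') + 'l'
rstr('kvotgk') = rstr('votgk') + 'k'
rstr('votgk') = rstr('otgk') + 'v'
rstr('otgk') = rstr('tgk') + 'o'
rstr('tgk') = rstr('gk') + 't'
rstr('gk') = rstr('k') + 'g'
rstr('k') = 'k'  (base case)
Concatenating: 'k' + 'g' + 't' + 'o' + 'v' + 'k' + 'l' = 'kgtovkl'

kgtovkl


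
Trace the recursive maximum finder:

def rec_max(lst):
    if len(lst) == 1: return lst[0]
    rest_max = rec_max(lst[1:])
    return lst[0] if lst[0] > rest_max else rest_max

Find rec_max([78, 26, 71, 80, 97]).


rec_max([78, 26, 71, 80, 97]): compare 78 with rec_max([26, 71, 80, 97])
rec_max([26, 71, 80, 97]): compare 26 with rec_max([71, 80, 97])
rec_max([71, 80, 97]): compare 71 with rec_max([80, 97])
rec_max([80, 97]): compare 80 with rec_max([97])
rec_max([97]) = 97  (base case)
Compare 80 with 97 -> 97
Compare 71 with 97 -> 97
Compare 26 with 97 -> 97
Compare 78 with 97 -> 97

97


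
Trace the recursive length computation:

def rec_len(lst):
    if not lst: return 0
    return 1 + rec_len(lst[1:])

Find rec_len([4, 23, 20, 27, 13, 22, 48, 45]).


rec_len([4, 23, 20, 27, 13, 22, 48, 45]) = 1 + rec_len([23, 20, 27, 13, 22, 48, 45])
rec_len([23, 20, 27, 13, 22, 48, 45]) = 1 + rec_len([20, 27, 13, 22, 48, 45])
rec_len([20, 27, 13, 22, 48, 45]) = 1 + rec_len([27, 13, 22, 48, 45])
rec_len([27, 13, 22, 48, 45]) = 1 + rec_len([13, 22, 48, 45])
rec_len([13, 22, 48, 45]) = 1 + rec_len([22, 48, 45])
rec_len([22, 48, 45]) = 1 + rec_len([48, 45])
rec_len([48, 45]) = 1 + rec_len([45])
rec_len([45]) = 1 + rec_len([])
rec_len([]) = 0  (base case)
Unwinding: 1 + 1 + 1 + 1 + 1 + 1 + 1 + 1 + 0 = 8

8


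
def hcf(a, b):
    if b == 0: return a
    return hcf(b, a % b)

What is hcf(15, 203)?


hcf(15, 203) = hcf(203, 15)
hcf(203, 15) = hcf(15, 8)
hcf(15, 8) = hcf(8, 7)
hcf(8, 7) = hcf(7, 1)
hcf(7, 1) = hcf(1, 0)
hcf(1, 0) = 1  (base case)

1


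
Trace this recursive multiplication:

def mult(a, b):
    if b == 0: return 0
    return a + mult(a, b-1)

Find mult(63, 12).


mult(63, 12) = 63 + mult(63, 11)
mult(63, 11) = 63 + mult(63, 10)
mult(63, 10) = 63 + mult(63, 9)
mult(63, 9) = 63 + mult(63, 8)
mult(63, 8) = 63 + mult(63, 7)
mult(63, 7) = 63 + mult(63, 6)
mult(63, 6) = 63 + mult(63, 5)
mult(63, 5) = 63 + mult(63, 4)
mult(63, 4) = 63 + mult(63, 3)
mult(63, 3) = 63 + mult(63, 2)
mult(63, 2) = 63 + mult(63, 1)
mult(63, 1) = 63 + mult(63, 0)
mult(63, 0) = 0  (base case)
Total: 63 + 63 + 63 + 63 + 63 + 63 + 63 + 63 + 63 + 63 + 63 + 63 + 0 = 756

756


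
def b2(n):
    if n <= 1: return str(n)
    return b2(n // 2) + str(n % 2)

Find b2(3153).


b2(3153) = b2(1576) + '1'
b2(1576) = b2(788) + '0'
b2(788) = b2(394) + '0'
b2(394) = b2(197) + '0'
b2(197) = b2(98) + '1'
b2(98) = b2(49) + '0'
b2(49) = b2(24) + '1'
b2(24) = b2(12) + '0'
b2(12) = b2(6) + '0'
b2(6) = b2(3) + '0'
b2(3) = b2(1) + '1'
b2(1) = '1'  (base case)
Concatenating: '1' + '1' + '0' + '0' + '0' + '1' + '0' + '1' + '0' + '0' + '0' + '1' = '110001010001'

110001010001


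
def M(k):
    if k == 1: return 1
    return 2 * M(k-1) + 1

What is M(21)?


M(21) = 2 * M(20) + 1
M(20) = 2 * M(19) + 1
M(19) = 2 * M(18) + 1
M(18) = 2 * M(17) + 1
M(17) = 2 * M(16) + 1
M(16) = 2 * M(15) + 1
M(15) = 2 * M(14) + 1
M(14) = 2 * M(13) + 1
M(13) = 2 * M(12) + 1
M(12) = 2 * M(11) + 1
M(11) = 2 * M(10) + 1
M(10) = 2 * M(9) + 1
M(9) = 2 * M(8) + 1
M(8) = 2 * M(7) + 1
M(7) = 2 * M(6) + 1
M(6) = 2 * M(5) + 1
M(5) = 2 * M(4) + 1
M(4) = 2 * M(3) + 1
M(3) = 2 * M(2) + 1
M(2) = 2 * M(1) + 1
M(1) = 1  (base case)
M(2) = 2 * 1 + 1 = 3
M(3) = 2 * 3 + 1 = 7
M(4) = 2 * 7 + 1 = 15
M(5) = 2 * 15 + 1 = 31
M(6) = 2 * 31 + 1 = 63
M(7) = 2 * 63 + 1 = 127
M(8) = 2 * 127 + 1 = 255
M(9) = 2 * 255 + 1 = 511
M(10) = 2 * 511 + 1 = 1023
M(11) = 2 * 1023 + 1 = 2047
M(12) = 2 * 2047 + 1 = 4095
M(13) = 2 * 4095 + 1 = 8191
M(14) = 2 * 8191 + 1 = 16383
M(15) = 2 * 16383 + 1 = 32767
M(16) = 2 * 32767 + 1 = 65535
M(17) = 2 * 65535 + 1 = 131071
M(18) = 2 * 131071 + 1 = 262143
M(19) = 2 * 262143 + 1 = 524287
M(20) = 2 * 524287 + 1 = 1048575
M(21) = 2 * 1048575 + 1 = 2097151

2097151


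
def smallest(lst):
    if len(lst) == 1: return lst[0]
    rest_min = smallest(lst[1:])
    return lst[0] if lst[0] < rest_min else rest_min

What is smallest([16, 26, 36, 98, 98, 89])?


smallest([16, 26, 36, 98, 98, 89]): compare 16 with smallest([26, 36, 98, 98, 89])
smallest([26, 36, 98, 98, 89]): compare 26 with smallest([36, 98, 98, 89])
smallest([36, 98, 98, 89]): compare 36 with smallest([98, 98, 89])
smallest([98, 98, 89]): compare 98 with smallest([98, 89])
smallest([98, 89]): compare 98 with smallest([89])
smallest([89]) = 89  (base case)
Compare 98 with 89 -> 89
Compare 98 with 89 -> 89
Compare 36 with 89 -> 36
Compare 26 with 36 -> 26
Compare 16 with 26 -> 16

16


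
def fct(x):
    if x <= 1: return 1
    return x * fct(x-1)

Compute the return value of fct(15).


fct(15)
= 15 * fct(14)
= 15 * 14 * fct(13)
= 15 * 14 * 13 * fct(12)
= 15 * 14 * 13 * 12 * fct(11)
= 15 * 14 * 13 * 12 * 11 * fct(10)
= 15 * 14 * 13 * 12 * 11 * 10 * fct(9)
= 15 * 14 * 13 * 12 * 11 * 10 * 9 * fct(8)
= 15 * 14 * 13 * 12 * 11 * 10 * 9 * 8 * fct(7)
= 15 * 14 * 13 * 12 * 11 * 10 * 9 * 8 * 7 * fct(6)
= 15 * 14 * 13 * 12 * 11 * 10 * 9 * 8 * 7 * 6 * fct(5)
= 15 * 14 * 13 * 12 * 11 * 10 * 9 * 8 * 7 * 6 * 5 * fct(4)
= 15 * 14 * 13 * 12 * 11 * 10 * 9 * 8 * 7 * 6 * 5 * 4 * fct(3)
= 15 * 14 * 13 * 12 * 11 * 10 * 9 * 8 * 7 * 6 * 5 * 4 * 3 * fct(2)
= 15 * 14 * 13 * 12 * 11 * 10 * 9 * 8 * 7 * 6 * 5 * 4 * 3 * 2 * fct(1)
= 15 * 14 * 13 * 12 * 11 * 10 * 9 * 8 * 7 * 6 * 5 * 4 * 3 * 2 * 1
= 1307674368000

1307674368000


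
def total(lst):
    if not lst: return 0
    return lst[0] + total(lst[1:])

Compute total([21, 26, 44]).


total([21, 26, 44]) = 21 + total([26, 44])
total([26, 44]) = 26 + total([44])
total([44]) = 44 + total([])
total([]) = 0  (base case)
Total: 21 + 26 + 44 + 0 = 91

91


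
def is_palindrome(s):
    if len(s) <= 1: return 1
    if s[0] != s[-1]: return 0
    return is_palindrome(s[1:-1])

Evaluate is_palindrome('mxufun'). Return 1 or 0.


is_palindrome('mxufun'): s[0]='m' != s[-1]='n' -> return 0
Result: 0 (not a palindrome)

0


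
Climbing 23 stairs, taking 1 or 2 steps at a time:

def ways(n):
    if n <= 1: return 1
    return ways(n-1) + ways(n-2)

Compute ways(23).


Building up from base cases:
ways(0) = 1
ways(1) = 1
ways(2) = ways(1) + ways(0) = 1 + 1 = 2
ways(3) = ways(2) + ways(1) = 2 + 1 = 3
ways(4) = ways(3) + ways(2) = 3 + 2 = 5
ways(5) = ways(4) + ways(3) = 5 + 3 = 8
ways(6) = ways(5) + ways(4) = 8 + 5 = 13
ways(7) = ways(6) + ways(5) = 13 + 8 = 21
ways(8) = ways(7) + ways(6) = 21 + 13 = 34
ways(9) = ways(8) + ways(7) = 34 + 21 = 55
ways(10) = ways(9) + ways(8) = 55 + 34 = 89
ways(11) = ways(10) + ways(9) = 89 + 55 = 144
ways(12) = ways(11) + ways(10) = 144 + 89 = 233
ways(13) = ways(12) + ways(11) = 233 + 144 = 377
ways(14) = ways(13) + ways(12) = 377 + 233 = 610
ways(15) = ways(14) + ways(13) = 610 + 377 = 987
ways(16) = ways(15) + ways(14) = 987 + 610 = 1597
ways(17) = ways(16) + ways(15) = 1597 + 987 = 2584
ways(18) = ways(17) + ways(16) = 2584 + 1597 = 4181
ways(19) = ways(18) + ways(17) = 4181 + 2584 = 6765
ways(20) = ways(19) + ways(18) = 6765 + 4181 = 10946
ways(21) = ways(20) + ways(19) = 10946 + 6765 = 17711
ways(22) = ways(21) + ways(20) = 17711 + 10946 = 28657
ways(23) = ways(22) + ways(21) = 28657 + 17711 = 46368

46368


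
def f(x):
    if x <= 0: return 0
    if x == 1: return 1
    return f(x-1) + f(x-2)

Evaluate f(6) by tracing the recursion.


Computing f(6) bottom-up:
f(0) = 0
f(1) = 1
f(2) = f(1) + f(0) = 1 + 0 = 1
f(3) = f(2) + f(1) = 1 + 1 = 2
f(4) = f(3) + f(2) = 2 + 1 = 3
f(5) = f(4) + f(3) = 3 + 2 = 5
f(6) = f(5) + f(4) = 5 + 3 = 8

8


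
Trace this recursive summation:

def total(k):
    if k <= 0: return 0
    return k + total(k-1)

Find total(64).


total(64)
= 64 + 63 + 62 + 61 + 60 + 59 + 58 + 57 + 56 + 55 + 54 + 53 + 52 + 51 + 50 + 49 + 48 + 47 + 46 + 45 + 44 + 43 + 42 + 41 + 40 + 39 + 38 + 37 + 36 + 35 + 34 + 33 + 32 + 31 + 30 + 29 + 28 + 27 + 26 + 25 + 24 + 23 + 22 + 21 + 20 + 19 + 18 + 17 + 16 + 15 + 14 + 13 + 12 + 11 + 10 + 9 + 8 + 7 + 6 + 5 + 4 + 3 + 2 + 1 + total(0)
= 64 + 63 + 62 + 61 + 60 + 59 + 58 + 57 + 56 + 55 + 54 + 53 + 52 + 51 + 50 + 49 + 48 + 47 + 46 + 45 + 44 + 43 + 42 + 41 + 40 + 39 + 38 + 37 + 36 + 35 + 34 + 33 + 32 + 31 + 30 + 29 + 28 + 27 + 26 + 25 + 24 + 23 + 22 + 21 + 20 + 19 + 18 + 17 + 16 + 15 + 14 + 13 + 12 + 11 + 10 + 9 + 8 + 7 + 6 + 5 + 4 + 3 + 2 + 1 + 0
= 2080

2080


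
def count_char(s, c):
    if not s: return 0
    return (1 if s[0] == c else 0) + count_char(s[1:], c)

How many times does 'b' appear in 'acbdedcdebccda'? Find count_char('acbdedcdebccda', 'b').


s[0]='a' != 'b' -> 0
s[0]='c' != 'b' -> 0
s[0]='b' == 'b' -> 1
s[0]='d' != 'b' -> 0
s[0]='e' != 'b' -> 0
s[0]='d' != 'b' -> 0
s[0]='c' != 'b' -> 0
s[0]='d' != 'b' -> 0
s[0]='e' != 'b' -> 0
s[0]='b' == 'b' -> 1
s[0]='c' != 'b' -> 0
s[0]='c' != 'b' -> 0
s[0]='d' != 'b' -> 0
s[0]='a' != 'b' -> 0
Sum: 0 + 0 + 1 + 0 + 0 + 0 + 0 + 0 + 0 + 1 + 0 + 0 + 0 + 0 = 2

2


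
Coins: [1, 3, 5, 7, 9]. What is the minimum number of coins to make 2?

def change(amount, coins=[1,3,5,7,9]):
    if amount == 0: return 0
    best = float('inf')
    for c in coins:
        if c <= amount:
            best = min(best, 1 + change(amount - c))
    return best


Building up with DP:
change(0) = 0
change(1) = min(1+change(0)=1+0=1) = 1
change(2) = min(1+change(1)=1+1=2) = 2

2


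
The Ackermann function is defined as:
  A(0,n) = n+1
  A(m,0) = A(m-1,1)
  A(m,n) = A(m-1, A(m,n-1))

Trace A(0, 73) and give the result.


A(0, 73) = 74
Result: A(0, 73) = 74

74


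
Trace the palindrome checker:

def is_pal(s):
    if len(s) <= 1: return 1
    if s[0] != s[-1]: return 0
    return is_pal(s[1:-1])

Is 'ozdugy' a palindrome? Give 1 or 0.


is_pal('ozdugy'): s[0]='o' != s[-1]='y' -> return 0
Result: 0 (not a palindrome)

0


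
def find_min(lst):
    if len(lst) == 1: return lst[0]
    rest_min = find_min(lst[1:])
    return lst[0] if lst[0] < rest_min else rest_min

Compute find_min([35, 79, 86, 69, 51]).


find_min([35, 79, 86, 69, 51]): compare 35 with find_min([79, 86, 69, 51])
find_min([79, 86, 69, 51]): compare 79 with find_min([86, 69, 51])
find_min([86, 69, 51]): compare 86 with find_min([69, 51])
find_min([69, 51]): compare 69 with find_min([51])
find_min([51]) = 51  (base case)
Compare 69 with 51 -> 51
Compare 86 with 51 -> 51
Compare 79 with 51 -> 51
Compare 35 with 51 -> 35

35


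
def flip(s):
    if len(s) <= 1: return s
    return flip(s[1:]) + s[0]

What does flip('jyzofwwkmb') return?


flip('jyzofwwkmb') = flip('yzofwwkmb') + 'j'
flip('yzofwwkmb') = flip('zofwwkmb') + 'y'
flip('zofwwkmb') = flip('ofwwkmb') + 'z'
flip('ofwwkmb') = flip('fwwkmb') + 'o'
flip('fwwkmb') = flip('wwkmb') + 'f'
flip('wwkmb') = flip('wkmb') + 'w'
flip('wkmb') = flip('kmb') + 'w'
flip('kmb') = flip('mb') + 'k'
flip('mb') = flip('b') + 'm'
flip('b') = 'b'  (base case)
Concatenating: 'b' + 'm' + 'k' + 'w' + 'w' + 'f' + 'o' + 'z' + 'y' + 'j' = 'bmkwwfozyj'

bmkwwfozyj


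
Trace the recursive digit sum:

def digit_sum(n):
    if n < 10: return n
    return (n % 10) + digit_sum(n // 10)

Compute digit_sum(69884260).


digit_sum(69884260) = 0 + digit_sum(6988426)
digit_sum(6988426) = 6 + digit_sum(698842)
digit_sum(698842) = 2 + digit_sum(69884)
digit_sum(69884) = 4 + digit_sum(6988)
digit_sum(6988) = 8 + digit_sum(698)
digit_sum(698) = 8 + digit_sum(69)
digit_sum(69) = 9 + digit_sum(6)
digit_sum(6) = 6  (base case)
Total: 0 + 6 + 2 + 4 + 8 + 8 + 9 + 6 = 43

43


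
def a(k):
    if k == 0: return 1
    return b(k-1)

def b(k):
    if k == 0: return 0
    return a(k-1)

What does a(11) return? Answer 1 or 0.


a(11) = b(10)
b(10) = a(9)
a(9) = b(8)
b(8) = a(7)
a(7) = b(6)
b(6) = a(5)
a(5) = b(4)
b(4) = a(3)
a(3) = b(2)
b(2) = a(1)
a(1) = b(0)
b(0) = 0  (base case)
Result: 0

0


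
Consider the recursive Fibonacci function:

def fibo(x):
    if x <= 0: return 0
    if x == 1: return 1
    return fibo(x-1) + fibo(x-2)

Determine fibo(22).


Computing fibo(22) bottom-up:
fibo(0) = 0
fibo(1) = 1
fibo(2) = fibo(1) + fibo(0) = 1 + 0 = 1
fibo(3) = fibo(2) + fibo(1) = 1 + 1 = 2
fibo(4) = fibo(3) + fibo(2) = 2 + 1 = 3
fibo(5) = fibo(4) + fibo(3) = 3 + 2 = 5
fibo(6) = fibo(5) + fibo(4) = 5 + 3 = 8
fibo(7) = fibo(6) + fibo(5) = 8 + 5 = 13
fibo(8) = fibo(7) + fibo(6) = 13 + 8 = 21
fibo(9) = fibo(8) + fibo(7) = 21 + 13 = 34
fibo(10) = fibo(9) + fibo(8) = 34 + 21 = 55
fibo(11) = fibo(10) + fibo(9) = 55 + 34 = 89
fibo(12) = fibo(11) + fibo(10) = 89 + 55 = 144
fibo(13) = fibo(12) + fibo(11) = 144 + 89 = 233
fibo(14) = fibo(13) + fibo(12) = 233 + 144 = 377
fibo(15) = fibo(14) + fibo(13) = 377 + 233 = 610
fibo(16) = fibo(15) + fibo(14) = 610 + 377 = 987
fibo(17) = fibo(16) + fibo(15) = 987 + 610 = 1597
fibo(18) = fibo(17) + fibo(16) = 1597 + 987 = 2584
fibo(19) = fibo(18) + fibo(17) = 2584 + 1597 = 4181
fibo(20) = fibo(19) + fibo(18) = 4181 + 2584 = 6765
fibo(21) = fibo(20) + fibo(19) = 6765 + 4181 = 10946
fibo(22) = fibo(21) + fibo(20) = 10946 + 6765 = 17711

17711


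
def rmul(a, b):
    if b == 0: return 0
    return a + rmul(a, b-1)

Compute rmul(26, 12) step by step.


rmul(26, 12) = 26 + rmul(26, 11)
rmul(26, 11) = 26 + rmul(26, 10)
rmul(26, 10) = 26 + rmul(26, 9)
rmul(26, 9) = 26 + rmul(26, 8)
rmul(26, 8) = 26 + rmul(26, 7)
rmul(26, 7) = 26 + rmul(26, 6)
rmul(26, 6) = 26 + rmul(26, 5)
rmul(26, 5) = 26 + rmul(26, 4)
rmul(26, 4) = 26 + rmul(26, 3)
rmul(26, 3) = 26 + rmul(26, 2)
rmul(26, 2) = 26 + rmul(26, 1)
rmul(26, 1) = 26 + rmul(26, 0)
rmul(26, 0) = 0  (base case)
Total: 26 + 26 + 26 + 26 + 26 + 26 + 26 + 26 + 26 + 26 + 26 + 26 + 0 = 312

312


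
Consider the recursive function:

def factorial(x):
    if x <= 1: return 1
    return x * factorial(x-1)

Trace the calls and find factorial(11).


factorial(11)
= 11 * factorial(10)
= 11 * 10 * factorial(9)
= 11 * 10 * 9 * factorial(8)
= 11 * 10 * 9 * 8 * factorial(7)
= 11 * 10 * 9 * 8 * 7 * factorial(6)
= 11 * 10 * 9 * 8 * 7 * 6 * factorial(5)
= 11 * 10 * 9 * 8 * 7 * 6 * 5 * factorial(4)
= 11 * 10 * 9 * 8 * 7 * 6 * 5 * 4 * factorial(3)
= 11 * 10 * 9 * 8 * 7 * 6 * 5 * 4 * 3 * factorial(2)
= 11 * 10 * 9 * 8 * 7 * 6 * 5 * 4 * 3 * 2 * factorial(1)
= 11 * 10 * 9 * 8 * 7 * 6 * 5 * 4 * 3 * 2 * 1
= 39916800

39916800


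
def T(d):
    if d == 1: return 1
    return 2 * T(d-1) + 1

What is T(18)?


T(18) = 2 * T(17) + 1
T(17) = 2 * T(16) + 1
T(16) = 2 * T(15) + 1
T(15) = 2 * T(14) + 1
T(14) = 2 * T(13) + 1
T(13) = 2 * T(12) + 1
T(12) = 2 * T(11) + 1
T(11) = 2 * T(10) + 1
T(10) = 2 * T(9) + 1
T(9) = 2 * T(8) + 1
T(8) = 2 * T(7) + 1
T(7) = 2 * T(6) + 1
T(6) = 2 * T(5) + 1
T(5) = 2 * T(4) + 1
T(4) = 2 * T(3) + 1
T(3) = 2 * T(2) + 1
T(2) = 2 * T(1) + 1
T(1) = 1  (base case)
T(2) = 2 * 1 + 1 = 3
T(3) = 2 * 3 + 1 = 7
T(4) = 2 * 7 + 1 = 15
T(5) = 2 * 15 + 1 = 31
T(6) = 2 * 31 + 1 = 63
T(7) = 2 * 63 + 1 = 127
T(8) = 2 * 127 + 1 = 255
T(9) = 2 * 255 + 1 = 511
T(10) = 2 * 511 + 1 = 1023
T(11) = 2 * 1023 + 1 = 2047
T(12) = 2 * 2047 + 1 = 4095
T(13) = 2 * 4095 + 1 = 8191
T(14) = 2 * 8191 + 1 = 16383
T(15) = 2 * 16383 + 1 = 32767
T(16) = 2 * 32767 + 1 = 65535
T(17) = 2 * 65535 + 1 = 131071
T(18) = 2 * 131071 + 1 = 262143

262143


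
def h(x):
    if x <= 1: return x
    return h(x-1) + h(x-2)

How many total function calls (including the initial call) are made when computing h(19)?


Let C(n) = total calls for h(n)
C(0) = 1, C(1) = 1
C(2) = 1 + C(1) + C(0) = 1 + 1 + 1 = 3
C(3) = 1 + C(2) + C(1) = 1 + 3 + 1 = 5
C(4) = 1 + C(3) + C(2) = 1 + 5 + 3 = 9
C(5) = 1 + C(4) + C(3) = 1 + 9 + 5 = 15
C(6) = 1 + C(5) + C(4) = 1 + 15 + 9 = 25
C(7) = 1 + C(6) + C(5) = 1 + 25 + 15 = 41
C(8) = 1 + C(7) + C(6) = 1 + 41 + 25 = 67
C(9) = 1 + C(8) + C(7) = 1 + 67 + 41 = 109
C(10) = 1 + C(9) + C(8) = 1 + 109 + 67 = 177
C(11) = 1 + C(10) + C(9) = 1 + 177 + 109 = 287
C(12) = 1 + C(11) + C(10) = 1 + 287 + 177 = 465
C(13) = 1 + C(12) + C(11) = 1 + 465 + 287 = 753
C(14) = 1 + C(13) + C(12) = 1 + 753 + 465 = 1219
C(15) = 1 + C(14) + C(13) = 1 + 1219 + 753 = 1973
C(16) = 1 + C(15) + C(14) = 1 + 1973 + 1219 = 3193
C(17) = 1 + C(16) + C(15) = 1 + 3193 + 1973 = 5167
C(18) = 1 + C(17) + C(16) = 1 + 5167 + 3193 = 8361
C(19) = 1 + C(18) + C(17) = 1 + 8361 + 5167 = 13529

13529


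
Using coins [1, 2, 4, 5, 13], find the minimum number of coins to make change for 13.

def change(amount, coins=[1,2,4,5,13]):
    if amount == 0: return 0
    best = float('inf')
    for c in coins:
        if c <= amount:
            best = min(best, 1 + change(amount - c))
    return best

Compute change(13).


Building up with DP:
change(0) = 0
change(1) = min(1+change(0)=1+0=1) = 1
change(2) = min(1+change(1)=1+1=2, 1+change(0)=1+0=1) = 1
change(3) = min(1+change(2)=1+1=2, 1+change(1)=1+1=2) = 2
change(4) = min(1+change(3)=1+2=3, 1+change(2)=1+1=2, 1+change(0)=1+0=1) = 1
change(5) = min(1+change(4)=1+1=2, 1+change(3)=1+2=3, 1+change(1)=1+1=2, 1+change(0)=1+0=1) = 1
change(6) = min(1+change(5)=1+1=2, 1+change(4)=1+1=2, 1+change(2)=1+1=2, 1+change(1)=1+1=2) = 2
change(7) = min(1+change(6)=1+2=3, 1+change(5)=1+1=2, 1+change(3)=1+2=3, 1+change(2)=1+1=2) = 2
change(8) = min(1+change(7)=1+2=3, 1+change(6)=1+2=3, 1+change(4)=1+1=2, 1+change(3)=1+2=3) = 2
change(9) = min(1+change(8)=1+2=3, 1+change(7)=1+2=3, 1+change(5)=1+1=2, 1+change(4)=1+1=2) = 2
change(10) = min(1+change(9)=1+2=3, 1+change(8)=1+2=3, 1+change(6)=1+2=3, 1+change(5)=1+1=2) = 2
change(11) = min(1+change(10)=1+2=3, 1+change(9)=1+2=3, 1+change(7)=1+2=3, 1+change(6)=1+2=3) = 3
change(12) = min(1+change(11)=1+3=4, 1+change(10)=1+2=3, 1+change(8)=1+2=3, 1+change(7)=1+2=3) = 3
change(13) = min(1+change(12)=1+3=4, 1+change(11)=1+3=4, 1+change(9)=1+2=3, 1+change(8)=1+2=3, 1+change(0)=1+0=1) = 1

1


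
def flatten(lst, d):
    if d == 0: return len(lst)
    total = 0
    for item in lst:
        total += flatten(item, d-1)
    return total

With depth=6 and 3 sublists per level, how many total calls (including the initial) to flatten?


At depth 0 (root): 1 call
At depth 1: each of 1 parents calls flatten on 3 children = 3 calls
At depth 2: each of 3 parents calls flatten on 3 children = 9 calls
At depth 3: each of 9 parents calls flatten on 3 children = 27 calls
At depth 4: each of 27 parents calls flatten on 3 children = 81 calls
At depth 5: each of 81 parents calls flatten on 3 children = 243 calls
At depth 6: each of 243 parents calls flatten on 3 children = 729 calls
Total: 1 + 3 + 9 + 27 + 81 + 243 + 729 = 1093

1093


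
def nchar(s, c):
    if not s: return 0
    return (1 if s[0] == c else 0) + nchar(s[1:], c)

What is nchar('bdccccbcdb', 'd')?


s[0]='b' != 'd' -> 0
s[0]='d' == 'd' -> 1
s[0]='c' != 'd' -> 0
s[0]='c' != 'd' -> 0
s[0]='c' != 'd' -> 0
s[0]='c' != 'd' -> 0
s[0]='b' != 'd' -> 0
s[0]='c' != 'd' -> 0
s[0]='d' == 'd' -> 1
s[0]='b' != 'd' -> 0
Sum: 0 + 1 + 0 + 0 + 0 + 0 + 0 + 0 + 1 + 0 = 2

2


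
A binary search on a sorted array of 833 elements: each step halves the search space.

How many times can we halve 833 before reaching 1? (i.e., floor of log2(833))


833 / 2 = 416
416 / 2 = 208
208 / 2 = 104
104 / 2 = 52
52 / 2 = 26
26 / 2 = 13
13 / 2 = 6
6 / 2 = 3
3 / 2 = 1
Reached 1 after 9 halvings

9


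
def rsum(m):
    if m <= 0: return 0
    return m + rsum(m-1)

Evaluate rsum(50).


rsum(50)
= 50 + 49 + 48 + 47 + 46 + 45 + 44 + 43 + 42 + 41 + 40 + 39 + 38 + 37 + 36 + 35 + 34 + 33 + 32 + 31 + 30 + 29 + 28 + 27 + 26 + 25 + 24 + 23 + 22 + 21 + 20 + 19 + 18 + 17 + 16 + 15 + 14 + 13 + 12 + 11 + 10 + 9 + 8 + 7 + 6 + 5 + 4 + 3 + 2 + 1 + rsum(0)
= 50 + 49 + 48 + 47 + 46 + 45 + 44 + 43 + 42 + 41 + 40 + 39 + 38 + 37 + 36 + 35 + 34 + 33 + 32 + 31 + 30 + 29 + 28 + 27 + 26 + 25 + 24 + 23 + 22 + 21 + 20 + 19 + 18 + 17 + 16 + 15 + 14 + 13 + 12 + 11 + 10 + 9 + 8 + 7 + 6 + 5 + 4 + 3 + 2 + 1 + 0
= 1275

1275


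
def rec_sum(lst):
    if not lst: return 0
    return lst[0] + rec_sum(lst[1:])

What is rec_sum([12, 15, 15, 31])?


rec_sum([12, 15, 15, 31]) = 12 + rec_sum([15, 15, 31])
rec_sum([15, 15, 31]) = 15 + rec_sum([15, 31])
rec_sum([15, 31]) = 15 + rec_sum([31])
rec_sum([31]) = 31 + rec_sum([])
rec_sum([]) = 0  (base case)
Total: 12 + 15 + 15 + 31 + 0 = 73

73


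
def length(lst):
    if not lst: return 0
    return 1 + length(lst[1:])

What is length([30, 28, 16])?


length([30, 28, 16]) = 1 + length([28, 16])
length([28, 16]) = 1 + length([16])
length([16]) = 1 + length([])
length([]) = 0  (base case)
Unwinding: 1 + 1 + 1 + 0 = 3

3


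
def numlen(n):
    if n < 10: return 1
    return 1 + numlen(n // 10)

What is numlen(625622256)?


numlen(625622256) = 1 + numlen(62562225)
numlen(62562225) = 1 + numlen(6256222)
numlen(6256222) = 1 + numlen(625622)
numlen(625622) = 1 + numlen(62562)
numlen(62562) = 1 + numlen(6256)
numlen(6256) = 1 + numlen(625)
numlen(625) = 1 + numlen(62)
numlen(62) = 1 + numlen(6)
numlen(6) = 1  (base case: 6 < 10)
Unwinding: 1 + 1 + 1 + 1 + 1 + 1 + 1 + 1 + 1 = 9

9


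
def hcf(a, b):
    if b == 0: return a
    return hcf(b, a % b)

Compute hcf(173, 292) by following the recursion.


hcf(173, 292) = hcf(292, 173)
hcf(292, 173) = hcf(173, 119)
hcf(173, 119) = hcf(119, 54)
hcf(119, 54) = hcf(54, 11)
hcf(54, 11) = hcf(11, 10)
hcf(11, 10) = hcf(10, 1)
hcf(10, 1) = hcf(1, 0)
hcf(1, 0) = 1  (base case)

1


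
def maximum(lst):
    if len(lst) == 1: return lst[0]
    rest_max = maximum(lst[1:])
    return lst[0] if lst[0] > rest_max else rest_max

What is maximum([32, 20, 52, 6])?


maximum([32, 20, 52, 6]): compare 32 with maximum([20, 52, 6])
maximum([20, 52, 6]): compare 20 with maximum([52, 6])
maximum([52, 6]): compare 52 with maximum([6])
maximum([6]) = 6  (base case)
Compare 52 with 6 -> 52
Compare 20 with 52 -> 52
Compare 32 with 52 -> 52

52


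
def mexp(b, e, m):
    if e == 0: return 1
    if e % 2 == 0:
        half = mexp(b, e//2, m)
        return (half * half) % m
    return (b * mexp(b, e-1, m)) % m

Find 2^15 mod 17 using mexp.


mexp(2, 15, 17): e is odd, compute mexp(2, 14, 17)
  mexp(2, 14, 17): e is even, compute mexp(2, 7, 17)
    mexp(2, 7, 17): e is odd, compute mexp(2, 6, 17)
      mexp(2, 6, 17): e is even, compute mexp(2, 3, 17)
        mexp(2, 3, 17): e is odd, compute mexp(2, 2, 17)
          mexp(2, 2, 17): e is even, compute mexp(2, 1, 17)
          mexp(2, 1, 17): e is odd, compute mexp(2, 0, 17)
          mexp(2, 0, 17) = 1
          (2 * 1) % 17 = 2
          half=2, (2*2) % 17 = 4
        (2 * 4) % 17 = 8
      half=8, (8*8) % 17 = 13
    (2 * 13) % 17 = 9
  half=9, (9*9) % 17 = 13
(2 * 13) % 17 = 9

9


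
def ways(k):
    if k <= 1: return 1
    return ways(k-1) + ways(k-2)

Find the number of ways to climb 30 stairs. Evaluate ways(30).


Building up from base cases:
ways(0) = 1
ways(1) = 1
ways(2) = ways(1) + ways(0) = 1 + 1 = 2
ways(3) = ways(2) + ways(1) = 2 + 1 = 3
ways(4) = ways(3) + ways(2) = 3 + 2 = 5
ways(5) = ways(4) + ways(3) = 5 + 3 = 8
ways(6) = ways(5) + ways(4) = 8 + 5 = 13
ways(7) = ways(6) + ways(5) = 13 + 8 = 21
ways(8) = ways(7) + ways(6) = 21 + 13 = 34
ways(9) = ways(8) + ways(7) = 34 + 21 = 55
ways(10) = ways(9) + ways(8) = 55 + 34 = 89
ways(11) = ways(10) + ways(9) = 89 + 55 = 144
ways(12) = ways(11) + ways(10) = 144 + 89 = 233
ways(13) = ways(12) + ways(11) = 233 + 144 = 377
ways(14) = ways(13) + ways(12) = 377 + 233 = 610
ways(15) = ways(14) + ways(13) = 610 + 377 = 987
ways(16) = ways(15) + ways(14) = 987 + 610 = 1597
ways(17) = ways(16) + ways(15) = 1597 + 987 = 2584
ways(18) = ways(17) + ways(16) = 2584 + 1597 = 4181
ways(19) = ways(18) + ways(17) = 4181 + 2584 = 6765
ways(20) = ways(19) + ways(18) = 6765 + 4181 = 10946
ways(21) = ways(20) + ways(19) = 10946 + 6765 = 17711
ways(22) = ways(21) + ways(20) = 17711 + 10946 = 28657
ways(23) = ways(22) + ways(21) = 28657 + 17711 = 46368
ways(24) = ways(23) + ways(22) = 46368 + 28657 = 75025
ways(25) = ways(24) + ways(23) = 75025 + 46368 = 121393
ways(26) = ways(25) + ways(24) = 121393 + 75025 = 196418
ways(27) = ways(26) + ways(25) = 196418 + 121393 = 317811
ways(28) = ways(27) + ways(26) = 317811 + 196418 = 514229
ways(29) = ways(28) + ways(27) = 514229 + 317811 = 832040
ways(30) = ways(29) + ways(28) = 832040 + 514229 = 1346269

1346269


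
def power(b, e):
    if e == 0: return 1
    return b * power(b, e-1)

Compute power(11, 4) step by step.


power(11, 4)
= 11 * power(11, 3)
= 11 * 11 * power(11, 2)
= 11 * 11 * 11 * power(11, 1)
= 11 * 11 * 11 * 11 * power(11, 0)
= 11 * 11 * 11 * 11 * 1
= 14641

14641


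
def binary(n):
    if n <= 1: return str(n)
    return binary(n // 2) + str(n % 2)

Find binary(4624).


binary(4624) = binary(2312) + '0'
binary(2312) = binary(1156) + '0'
binary(1156) = binary(578) + '0'
binary(578) = binary(289) + '0'
binary(289) = binary(144) + '1'
binary(144) = binary(72) + '0'
binary(72) = binary(36) + '0'
binary(36) = binary(18) + '0'
binary(18) = binary(9) + '0'
binary(9) = binary(4) + '1'
binary(4) = binary(2) + '0'
binary(2) = binary(1) + '0'
binary(1) = '1'  (base case)
Concatenating: '1' + '0' + '0' + '1' + '0' + '0' + '0' + '0' + '1' + '0' + '0' + '0' + '0' = '1001000010000'

1001000010000


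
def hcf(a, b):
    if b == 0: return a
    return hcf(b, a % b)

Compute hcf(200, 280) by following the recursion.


hcf(200, 280) = hcf(280, 200)
hcf(280, 200) = hcf(200, 80)
hcf(200, 80) = hcf(80, 40)
hcf(80, 40) = hcf(40, 0)
hcf(40, 0) = 40  (base case)

40


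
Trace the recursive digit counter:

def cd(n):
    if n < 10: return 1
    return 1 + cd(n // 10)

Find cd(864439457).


cd(864439457) = 1 + cd(86443945)
cd(86443945) = 1 + cd(8644394)
cd(8644394) = 1 + cd(864439)
cd(864439) = 1 + cd(86443)
cd(86443) = 1 + cd(8644)
cd(8644) = 1 + cd(864)
cd(864) = 1 + cd(86)
cd(86) = 1 + cd(8)
cd(8) = 1  (base case: 8 < 10)
Unwinding: 1 + 1 + 1 + 1 + 1 + 1 + 1 + 1 + 1 = 9

9


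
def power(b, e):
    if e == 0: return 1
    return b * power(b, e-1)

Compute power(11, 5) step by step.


power(11, 5)
= 11 * power(11, 4)
= 11 * 11 * power(11, 3)
= 11 * 11 * 11 * power(11, 2)
= 11 * 11 * 11 * 11 * power(11, 1)
= 11 * 11 * 11 * 11 * 11 * power(11, 0)
= 11 * 11 * 11 * 11 * 11 * 1
= 161051

161051


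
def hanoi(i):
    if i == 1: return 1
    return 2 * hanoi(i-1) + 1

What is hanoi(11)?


hanoi(11) = 2 * hanoi(10) + 1
hanoi(10) = 2 * hanoi(9) + 1
hanoi(9) = 2 * hanoi(8) + 1
hanoi(8) = 2 * hanoi(7) + 1
hanoi(7) = 2 * hanoi(6) + 1
hanoi(6) = 2 * hanoi(5) + 1
hanoi(5) = 2 * hanoi(4) + 1
hanoi(4) = 2 * hanoi(3) + 1
hanoi(3) = 2 * hanoi(2) + 1
hanoi(2) = 2 * hanoi(1) + 1
hanoi(1) = 1  (base case)
hanoi(2) = 2 * 1 + 1 = 3
hanoi(3) = 2 * 3 + 1 = 7
hanoi(4) = 2 * 7 + 1 = 15
hanoi(5) = 2 * 15 + 1 = 31
hanoi(6) = 2 * 31 + 1 = 63
hanoi(7) = 2 * 63 + 1 = 127
hanoi(8) = 2 * 127 + 1 = 255
hanoi(9) = 2 * 255 + 1 = 511
hanoi(10) = 2 * 511 + 1 = 1023
hanoi(11) = 2 * 1023 + 1 = 2047

2047


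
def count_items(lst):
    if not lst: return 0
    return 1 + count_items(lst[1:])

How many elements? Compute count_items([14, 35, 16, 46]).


count_items([14, 35, 16, 46]) = 1 + count_items([35, 16, 46])
count_items([35, 16, 46]) = 1 + count_items([16, 46])
count_items([16, 46]) = 1 + count_items([46])
count_items([46]) = 1 + count_items([])
count_items([]) = 0  (base case)
Unwinding: 1 + 1 + 1 + 1 + 0 = 4

4


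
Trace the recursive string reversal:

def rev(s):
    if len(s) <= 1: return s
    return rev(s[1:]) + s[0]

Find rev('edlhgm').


rev('edlhgm') = rev('dlhgm') + 'e'
rev('dlhgm') = rev('lhgm') + 'd'
rev('lhgm') = rev('hgm') + 'l'
rev('hgm') = rev('gm') + 'h'
rev('gm') = rev('m') + 'g'
rev('m') = 'm'  (base case)
Concatenating: 'm' + 'g' + 'h' + 'l' + 'd' + 'e' = 'mghlde'

mghlde


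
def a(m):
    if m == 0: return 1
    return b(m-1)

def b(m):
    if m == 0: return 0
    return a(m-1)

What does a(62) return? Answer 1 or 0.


a(62) = b(61)
b(61) = a(60)
a(60) = b(59)
b(59) = a(58)
a(58) = b(57)
b(57) = a(56)
a(56) = b(55)
b(55) = a(54)
a(54) = b(53)
b(53) = a(52)
a(52) = b(51)
b(51) = a(50)
a(50) = b(49)
b(49) = a(48)
a(48) = b(47)
b(47) = a(46)
a(46) = b(45)
b(45) = a(44)
a(44) = b(43)
b(43) = a(42)
a(42) = b(41)
b(41) = a(40)
a(40) = b(39)
b(39) = a(38)
a(38) = b(37)
b(37) = a(36)
a(36) = b(35)
b(35) = a(34)
a(34) = b(33)
b(33) = a(32)
a(32) = b(31)
b(31) = a(30)
a(30) = b(29)
b(29) = a(28)
a(28) = b(27)
b(27) = a(26)
a(26) = b(25)
b(25) = a(24)
a(24) = b(23)
b(23) = a(22)
a(22) = b(21)
b(21) = a(20)
a(20) = b(19)
b(19) = a(18)
a(18) = b(17)
b(17) = a(16)
a(16) = b(15)
b(15) = a(14)
a(14) = b(13)
b(13) = a(12)
a(12) = b(11)
b(11) = a(10)
a(10) = b(9)
b(9) = a(8)
a(8) = b(7)
b(7) = a(6)
a(6) = b(5)
b(5) = a(4)
a(4) = b(3)
b(3) = a(2)
a(2) = b(1)
b(1) = a(0)
a(0) = 1  (base case)
Result: 1

1


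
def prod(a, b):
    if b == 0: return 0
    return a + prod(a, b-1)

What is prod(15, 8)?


prod(15, 8) = 15 + prod(15, 7)
prod(15, 7) = 15 + prod(15, 6)
prod(15, 6) = 15 + prod(15, 5)
prod(15, 5) = 15 + prod(15, 4)
prod(15, 4) = 15 + prod(15, 3)
prod(15, 3) = 15 + prod(15, 2)
prod(15, 2) = 15 + prod(15, 1)
prod(15, 1) = 15 + prod(15, 0)
prod(15, 0) = 0  (base case)
Total: 15 + 15 + 15 + 15 + 15 + 15 + 15 + 15 + 0 = 120

120


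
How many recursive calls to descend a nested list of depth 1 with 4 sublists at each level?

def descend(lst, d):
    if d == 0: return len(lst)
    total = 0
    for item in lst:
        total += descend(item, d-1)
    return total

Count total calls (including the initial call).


At depth 0 (root): 1 call
At depth 1: each of 1 parents calls descend on 4 children = 4 calls
Total: 1 + 4 = 5

5


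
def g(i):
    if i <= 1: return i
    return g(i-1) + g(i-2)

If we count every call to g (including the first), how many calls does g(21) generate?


Let C(n) = total calls for g(n)
C(0) = 1, C(1) = 1
C(2) = 1 + C(1) + C(0) = 1 + 1 + 1 = 3
C(3) = 1 + C(2) + C(1) = 1 + 3 + 1 = 5
C(4) = 1 + C(3) + C(2) = 1 + 5 + 3 = 9
C(5) = 1 + C(4) + C(3) = 1 + 9 + 5 = 15
C(6) = 1 + C(5) + C(4) = 1 + 15 + 9 = 25
C(7) = 1 + C(6) + C(5) = 1 + 25 + 15 = 41
C(8) = 1 + C(7) + C(6) = 1 + 41 + 25 = 67
C(9) = 1 + C(8) + C(7) = 1 + 67 + 41 = 109
C(10) = 1 + C(9) + C(8) = 1 + 109 + 67 = 177
C(11) = 1 + C(10) + C(9) = 1 + 177 + 109 = 287
C(12) = 1 + C(11) + C(10) = 1 + 287 + 177 = 465
C(13) = 1 + C(12) + C(11) = 1 + 465 + 287 = 753
C(14) = 1 + C(13) + C(12) = 1 + 753 + 465 = 1219
C(15) = 1 + C(14) + C(13) = 1 + 1219 + 753 = 1973
C(16) = 1 + C(15) + C(14) = 1 + 1973 + 1219 = 3193
C(17) = 1 + C(16) + C(15) = 1 + 3193 + 1973 = 5167
C(18) = 1 + C(17) + C(16) = 1 + 5167 + 3193 = 8361
C(19) = 1 + C(18) + C(17) = 1 + 8361 + 5167 = 13529
C(20) = 1 + C(19) + C(18) = 1 + 13529 + 8361 = 21891
C(21) = 1 + C(20) + C(19) = 1 + 21891 + 13529 = 35421

35421


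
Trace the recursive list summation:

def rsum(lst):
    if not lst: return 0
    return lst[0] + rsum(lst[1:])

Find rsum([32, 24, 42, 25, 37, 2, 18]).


rsum([32, 24, 42, 25, 37, 2, 18]) = 32 + rsum([24, 42, 25, 37, 2, 18])
rsum([24, 42, 25, 37, 2, 18]) = 24 + rsum([42, 25, 37, 2, 18])
rsum([42, 25, 37, 2, 18]) = 42 + rsum([25, 37, 2, 18])
rsum([25, 37, 2, 18]) = 25 + rsum([37, 2, 18])
rsum([37, 2, 18]) = 37 + rsum([2, 18])
rsum([2, 18]) = 2 + rsum([18])
rsum([18]) = 18 + rsum([])
rsum([]) = 0  (base case)
Total: 32 + 24 + 42 + 25 + 37 + 2 + 18 + 0 = 180

180


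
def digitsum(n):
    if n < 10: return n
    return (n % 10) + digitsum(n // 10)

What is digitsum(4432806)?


digitsum(4432806) = 6 + digitsum(443280)
digitsum(443280) = 0 + digitsum(44328)
digitsum(44328) = 8 + digitsum(4432)
digitsum(4432) = 2 + digitsum(443)
digitsum(443) = 3 + digitsum(44)
digitsum(44) = 4 + digitsum(4)
digitsum(4) = 4  (base case)
Total: 6 + 0 + 8 + 2 + 3 + 4 + 4 = 27

27


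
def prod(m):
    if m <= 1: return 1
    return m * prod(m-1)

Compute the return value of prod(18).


prod(18)
= 18 * prod(17)
= 18 * 17 * prod(16)
= 18 * 17 * 16 * prod(15)
= 18 * 17 * 16 * 15 * prod(14)
= 18 * 17 * 16 * 15 * 14 * prod(13)
= 18 * 17 * 16 * 15 * 14 * 13 * prod(12)
= 18 * 17 * 16 * 15 * 14 * 13 * 12 * prod(11)
= 18 * 17 * 16 * 15 * 14 * 13 * 12 * 11 * prod(10)
= 18 * 17 * 16 * 15 * 14 * 13 * 12 * 11 * 10 * prod(9)
= 18 * 17 * 16 * 15 * 14 * 13 * 12 * 11 * 10 * 9 * prod(8)
= 18 * 17 * 16 * 15 * 14 * 13 * 12 * 11 * 10 * 9 * 8 * prod(7)
= 18 * 17 * 16 * 15 * 14 * 13 * 12 * 11 * 10 * 9 * 8 * 7 * prod(6)
= 18 * 17 * 16 * 15 * 14 * 13 * 12 * 11 * 10 * 9 * 8 * 7 * 6 * prod(5)
= 18 * 17 * 16 * 15 * 14 * 13 * 12 * 11 * 10 * 9 * 8 * 7 * 6 * 5 * prod(4)
= 18 * 17 * 16 * 15 * 14 * 13 * 12 * 11 * 10 * 9 * 8 * 7 * 6 * 5 * 4 * prod(3)
= 18 * 17 * 16 * 15 * 14 * 13 * 12 * 11 * 10 * 9 * 8 * 7 * 6 * 5 * 4 * 3 * prod(2)
= 18 * 17 * 16 * 15 * 14 * 13 * 12 * 11 * 10 * 9 * 8 * 7 * 6 * 5 * 4 * 3 * 2 * prod(1)
= 18 * 17 * 16 * 15 * 14 * 13 * 12 * 11 * 10 * 9 * 8 * 7 * 6 * 5 * 4 * 3 * 2 * 1
= 6402373705728000

6402373705728000


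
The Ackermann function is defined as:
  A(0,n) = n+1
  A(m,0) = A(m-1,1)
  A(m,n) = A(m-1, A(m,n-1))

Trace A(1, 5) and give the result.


A(1, 5) = A(0, A(1, 4))
  A(1, 4) = A(0, A(1, 3))
    A(1, 3) = A(0, A(1, 2))
      A(1, 2) = A(0, A(1, 1))
        A(1, 1) = A(0, A(1, 0))
          A(1, 0) = A(0, 1)
          A(0, 1) = 2
          = A(0, 2)
          A(0, 2) = 3
        = A(0, 3)
        A(0, 3) = 4
      = A(0, 4)
      A(0, 4) = 5
    = A(0, 5)
    A(0, 5) = 6
  = A(0, 6)
  A(0, 6) = 7
Result: A(1, 5) = 7

7


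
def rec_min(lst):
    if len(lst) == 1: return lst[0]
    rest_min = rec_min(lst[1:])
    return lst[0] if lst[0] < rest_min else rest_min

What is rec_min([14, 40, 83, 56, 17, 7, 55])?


rec_min([14, 40, 83, 56, 17, 7, 55]): compare 14 with rec_min([40, 83, 56, 17, 7, 55])
rec_min([40, 83, 56, 17, 7, 55]): compare 40 with rec_min([83, 56, 17, 7, 55])
rec_min([83, 56, 17, 7, 55]): compare 83 with rec_min([56, 17, 7, 55])
rec_min([56, 17, 7, 55]): compare 56 with rec_min([17, 7, 55])
rec_min([17, 7, 55]): compare 17 with rec_min([7, 55])
rec_min([7, 55]): compare 7 with rec_min([55])
rec_min([55]) = 55  (base case)
Compare 7 with 55 -> 7
Compare 17 with 7 -> 7
Compare 56 with 7 -> 7
Compare 83 with 7 -> 7
Compare 40 with 7 -> 7
Compare 14 with 7 -> 7

7
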